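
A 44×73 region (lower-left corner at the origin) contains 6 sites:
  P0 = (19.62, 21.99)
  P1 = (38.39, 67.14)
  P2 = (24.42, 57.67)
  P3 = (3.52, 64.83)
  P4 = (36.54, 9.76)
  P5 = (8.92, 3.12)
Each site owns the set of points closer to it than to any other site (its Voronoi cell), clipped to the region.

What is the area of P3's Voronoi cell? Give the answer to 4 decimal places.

1. box [0,44]×[0,73]: [(0, 0) (44, 0) (44, 73) (0, 73)]
2. ⊥bis P3·P0 via (11.57,43.41): [(0, 39.0618) (44, 55.5977) (44, 73) (0, 73)]  |A|=1129.4901
3. ⊥bis P3·P1 via (20.955,65.985): [(0, 39.0618) (22.1862, 47.3997) (20.4903, 73) (0, 73)]  |A|=638.7581
4. ⊥bis P3·P2 via (13.97,61.25): [(0, 39.0618) (7.3098, 41.8089) (17.9954, 73) (0, 73)]  |A|=404.688
5. ⊥bis P3·P4 via (20.03,37.295): [(0, 39.0618) (7.3098, 41.8089) (17.9954, 73) (0, 73)]  |A|=404.688
6. ⊥bis P3·P5 via (6.22,33.975): [(0, 39.0618) (7.3098, 41.8089) (17.9954, 73) (0, 73)]  |A|=404.688
7. canonical 4-gon: [(0, 39.0618) (7.3098, 41.8089) (17.9954, 73) (0, 73)]
8. shoelace: 404.688

Area of P3's cell: 404.6880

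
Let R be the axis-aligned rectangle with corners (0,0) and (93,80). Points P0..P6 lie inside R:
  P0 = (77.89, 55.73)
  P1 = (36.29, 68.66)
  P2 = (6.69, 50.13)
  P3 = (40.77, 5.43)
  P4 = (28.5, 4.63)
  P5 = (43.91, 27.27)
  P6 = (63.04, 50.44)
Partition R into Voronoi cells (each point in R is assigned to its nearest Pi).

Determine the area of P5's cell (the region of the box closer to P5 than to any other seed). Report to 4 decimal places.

Area of P5's cell: 1249.4715

1. box [0,93]×[0,80]: [(0, 0) (93, 0) (93, 80) (0, 80)]
2. ⊥bis P5·P0 via (60.9,41.5): [(0, 0) (93, 0) (93, 3.174) (28.6543, 80) (0, 80)]  |A|=4968.2873
3. ⊥bis P5·P1 via (40.1,47.965): [(0, 40.5825) (0, 0) (93, 0) (93, 3.174) (53.4298, 50.4191)]  |A|=3491.4417
4. ⊥bis P5·P2 via (25.3,38.7): [(29.8291, 46.0741) (1.531, 0) (93, 0) (93, 3.174) (53.4298, 50.4191)]  |A|=2850.903
5. ⊥bis P5·P3 via (42.34,16.35): [(29.8291, 46.0741) (14.0693, 20.4146) (87.3891, 9.8732) (53.4298, 50.4191)]  |A|=1575.9735
6. ⊥bis P5·P4 via (36.205,15.95): [(29.8291, 46.0741) (18.6614, 27.8911) (33.817, 17.5754) (87.3891, 9.8732) (53.4298, 50.4191)]  |A|=1495.6319
7. ⊥bis P5·P6 via (53.475,38.855): [(42.0142, 48.3174) (29.8291, 46.0741) (18.6614, 27.8911) (33.817, 17.5754) (87.3891, 9.8732) (84.7254, 13.0536)]  |A|=1249.4715
8. canonical 6-gon: [(42.0142, 48.3174) (29.8291, 46.0741) (18.6614, 27.8911) (33.817, 17.5754) (87.3891, 9.8732) (84.7254, 13.0536)]
9. shoelace: 1249.4715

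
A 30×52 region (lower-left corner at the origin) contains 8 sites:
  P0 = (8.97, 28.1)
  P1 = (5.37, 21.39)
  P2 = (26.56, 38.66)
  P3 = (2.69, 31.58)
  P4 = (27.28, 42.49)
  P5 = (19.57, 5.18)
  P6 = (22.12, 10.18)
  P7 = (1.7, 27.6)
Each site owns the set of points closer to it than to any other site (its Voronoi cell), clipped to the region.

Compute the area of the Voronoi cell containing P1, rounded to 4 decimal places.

1. box [0,30]×[0,52]: [(0, 0) (30, 0) (30, 52) (0, 52)]
2. ⊥bis P1·P0 via (7.17,24.745): [(0, 28.5918) (0, 0) (30, 0) (30, 12.4964)]  |A|=616.3232
3. ⊥bis P1·P2 via (15.965,30.025): [(0, 28.5918) (0, 0) (30, 0) (30, 12.4964)]  |A|=616.3232
4. ⊥bis P1·P3 via (4.03,26.485): [(3.9608, 26.4668) (0, 25.4251) (0, 0) (30, 0) (30, 12.4964)]  |A|=610.0519
5. ⊥bis P1·P4 via (16.325,31.94): [(3.9608, 26.4668) (0, 25.4251) (0, 0) (30, 0) (30, 12.4964)]  |A|=610.0519
6. ⊥bis P1·P5 via (12.47,13.285): [(18.5701, 18.6287) (3.9608, 26.4668) (0, 25.4251) (0, 2.3612)]  |A|=237.2806
7. ⊥bis P1·P6 via (13.745,15.785): [(11.5077, 12.442) (16.4201, 19.7822) (3.9608, 26.4668) (0, 25.4251) (0, 2.3612)]  |A|=226.5569
8. ⊥bis P1·P7 via (3.535,24.495): [(11.5077, 12.442) (16.4201, 19.7822) (5.4864, 25.6483) (0, 22.4059) (0, 2.3612)]  |A|=215.8589
9. canonical 5-gon: [(11.5077, 12.442) (16.4201, 19.7822) (5.4864, 25.6483) (0, 22.4059) (0, 2.3612)]
10. shoelace: 215.8589

Area of P1's cell: 215.8589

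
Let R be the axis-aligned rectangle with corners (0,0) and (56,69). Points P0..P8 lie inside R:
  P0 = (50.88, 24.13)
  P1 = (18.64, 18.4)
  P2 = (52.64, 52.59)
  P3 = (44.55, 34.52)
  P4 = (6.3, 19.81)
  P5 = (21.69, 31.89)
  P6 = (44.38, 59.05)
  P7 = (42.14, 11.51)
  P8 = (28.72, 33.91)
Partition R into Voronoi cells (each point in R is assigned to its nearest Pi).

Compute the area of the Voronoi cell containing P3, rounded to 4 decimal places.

Area of P3's cell: 306.5465

1. box [0,56]×[0,69]: [(0, 0) (56, 0) (56, 69) (0, 69)]
2. ⊥bis P3·P0 via (47.715,29.325): [(0, 0.2551) (56, 34.3726) (56, 69) (0, 69)]  |A|=2894.4249
3. ⊥bis P3·P1 via (31.595,26.46): [(34.7332, 21.416) (56, 34.3726) (56, 69) (5.1286, 69)]  |A|=1578.5419
4. ⊥bis P3·P2 via (48.595,43.555): [(10.2897, 60.7044) (34.7332, 21.416) (56, 34.3726) (56, 40.2398)]  |A|=710.2181
5. ⊥bis P3·P4 via (25.425,27.165): [(12.9918, 59.4947) (16.1474, 51.2892) (34.7332, 21.416) (56, 34.3726) (56, 40.2398)]  |A|=701.0408
6. ⊥bis P3·P5 via (33.12,33.205): [(31.0242, 51.4215) (34.418, 21.9225) (34.7332, 21.416) (56, 34.3726) (56, 40.2398)]  |A|=420.1466
7. ⊥bis P3·P6 via (44.465,46.785): [(41.4274, 46.7639) (31.5679, 46.6956) (34.418, 21.9225) (34.7332, 21.416) (56, 34.3726) (56, 40.2398)]  |A|=396.8307
8. ⊥bis P3·P7 via (43.345,23.015): [(41.4274, 46.7639) (31.5679, 46.6956) (34.1819, 23.9747) (38.2361, 23.5501) (56, 34.3726) (56, 40.2398)]  |A|=391.4973
9. ⊥bis P3·P8 via (36.635,34.215): [(41.4274, 46.7639) (36.1528, 46.7274) (37.0411, 23.6752) (38.2361, 23.5501) (56, 34.3726) (56, 40.2398)]  |A|=306.5465
10. canonical 6-gon: [(41.4274, 46.7639) (36.1528, 46.7274) (37.0411, 23.6752) (38.2361, 23.5501) (56, 34.3726) (56, 40.2398)]
11. shoelace: 306.5465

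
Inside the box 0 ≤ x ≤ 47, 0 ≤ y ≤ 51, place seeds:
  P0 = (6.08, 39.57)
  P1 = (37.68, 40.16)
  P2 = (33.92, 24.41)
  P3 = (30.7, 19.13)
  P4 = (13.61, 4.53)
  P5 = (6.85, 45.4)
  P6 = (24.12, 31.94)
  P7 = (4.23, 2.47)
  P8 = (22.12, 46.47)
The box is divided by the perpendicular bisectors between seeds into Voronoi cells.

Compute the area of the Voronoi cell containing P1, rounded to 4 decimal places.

1. box [0,47]×[0,51]: [(0, 0) (47, 0) (47, 51) (0, 51)]
2. ⊥bis P1·P0 via (21.88,39.865): [(22.6243, 0) (47, 0) (47, 51) (21.6721, 51)]  |A|=1267.4414
3. ⊥bis P1·P2 via (35.8,32.285): [(21.9598, 35.5891) (47, 29.6112) (47, 51) (21.6721, 51)]  |A|=462.9526
4. ⊥bis P1·P3 via (34.19,29.645): [(21.9598, 35.5891) (47, 29.6112) (47, 51) (21.6721, 51)]  |A|=462.9526
5. ⊥bis P1·P4 via (25.645,22.345): [(21.9598, 35.5891) (47, 29.6112) (47, 51) (21.6721, 51)]  |A|=462.9526
6. ⊥bis P1·P5 via (22.265,42.78): [(21.8691, 40.4505) (21.9598, 35.5891) (47, 29.6112) (47, 51) (23.6621, 51)]  |A|=452.4558
7. ⊥bis P1·P6 via (30.9,36.05): [(23.2625, 48.649) (32.7394, 33.0157) (47, 29.6112) (47, 51) (23.6621, 51)]  |A|=376.63
8. ⊥bis P1·P7 via (20.955,21.315): [(23.2625, 48.649) (32.7394, 33.0157) (47, 29.6112) (47, 51) (23.6621, 51)]  |A|=376.63
9. ⊥bis P1·P8 via (29.9,43.315): [(28.5356, 39.9504) (32.7394, 33.0157) (47, 29.6112) (47, 51) (33.0165, 51)]  |A|=317.0129
10. canonical 5-gon: [(28.5356, 39.9504) (32.7394, 33.0157) (47, 29.6112) (47, 51) (33.0165, 51)]
11. shoelace: 317.0129

Area of P1's cell: 317.0129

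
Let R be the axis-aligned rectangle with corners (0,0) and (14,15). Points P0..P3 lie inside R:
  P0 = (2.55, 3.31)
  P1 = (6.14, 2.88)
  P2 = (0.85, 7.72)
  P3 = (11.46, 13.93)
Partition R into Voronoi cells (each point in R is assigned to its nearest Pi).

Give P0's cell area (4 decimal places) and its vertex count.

1. box [0,14]×[0,15]: [(0, 0) (14, 0) (14, 15) (0, 15)]
2. ⊥bis P0·P1 via (4.345,3.095): [(0, 0) (3.9743, 0) (5.7709, 15) (0, 15)]  |A|=73.0893
3. ⊥bis P0·P2 via (1.7,5.515): [(0, 4.8597) (0, 0) (3.9743, 0) (4.7769, 6.7011)]  |A|=24.9232
4. ⊥bis P0·P3 via (7.005,8.62): [(0, 4.8597) (0, 0) (3.9743, 0) (4.7769, 6.7011)]  |A|=24.9232
5. canonical 4-gon: [(0, 4.8597) (0, 0) (3.9743, 0) (4.7769, 6.7011)]
6. shoelace: 24.9232

Area of P0's cell: 24.9232 (4 vertices)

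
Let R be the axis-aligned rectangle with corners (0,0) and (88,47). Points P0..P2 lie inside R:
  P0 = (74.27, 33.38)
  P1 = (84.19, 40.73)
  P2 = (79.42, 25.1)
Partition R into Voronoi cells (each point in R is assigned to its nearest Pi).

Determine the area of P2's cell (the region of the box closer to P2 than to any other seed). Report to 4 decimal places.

Area of P2's cell: 1037.8482

1. box [0,88]×[0,47]: [(0, 0) (88, 0) (88, 47) (0, 47)]
2. ⊥bis P2·P0 via (76.845,29.24): [(29.8339, 0) (88, 0) (88, 36.1782)]  |A|=1052.1724
3. ⊥bis P2·P1 via (81.805,32.915): [(82.4413, 32.7208) (29.8339, 0) (88, 0) (88, 31.0244)]  |A|=1037.8482
4. canonical 4-gon: [(82.4413, 32.7208) (29.8339, 0) (88, 0) (88, 31.0244)]
5. shoelace: 1037.8482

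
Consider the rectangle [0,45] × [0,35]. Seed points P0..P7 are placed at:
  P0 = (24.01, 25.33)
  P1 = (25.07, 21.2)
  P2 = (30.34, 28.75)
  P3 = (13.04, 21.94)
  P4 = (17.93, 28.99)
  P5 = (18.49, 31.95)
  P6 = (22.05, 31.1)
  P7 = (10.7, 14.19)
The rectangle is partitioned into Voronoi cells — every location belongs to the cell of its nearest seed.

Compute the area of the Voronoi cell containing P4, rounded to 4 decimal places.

Area of P4's cell: 60.8502

1. box [0,45]×[0,35]: [(0, 0) (45, 0) (45, 35) (0, 35)]
2. ⊥bis P4·P0 via (20.97,27.16): [(0, 0) (4.6204, 0) (25.6895, 35) (0, 35)]  |A|=530.4227
3. ⊥bis P4·P1 via (21.5,25.095): [(0, 5.389) (17.5445, 21.4695) (25.6895, 35) (0, 35)]  |A|=433.5505
4. ⊥bis P4·P2 via (24.135,28.87): [(0, 5.389) (17.5445, 21.4695) (24.2059, 32.5355) (24.2535, 35) (0, 35)]  |A|=431.781
5. ⊥bis P4·P3 via (15.485,25.465): [(18.6346, 23.2804) (24.2059, 32.5355) (24.2535, 35) (1.7382, 35)]  |A|=138.5801
6. ⊥bis P4·P5 via (18.21,30.47): [(4.5408, 33.0561) (18.6346, 23.2804) (22.4766, 29.6628)]  |A|=63.7552
7. ⊥bis P4·P6 via (19.99,30.045): [(19.94, 30.1427) (4.5408, 33.0561) (18.6346, 23.2804) (21.2388, 27.6066)]  |A|=60.8502
8. ⊥bis P4·P7 via (14.315,21.59): [(19.94, 30.1427) (4.5408, 33.0561) (18.6346, 23.2804) (21.2388, 27.6066)]  |A|=60.8502
9. canonical 4-gon: [(19.94, 30.1427) (4.5408, 33.0561) (18.6346, 23.2804) (21.2388, 27.6066)]
10. shoelace: 60.8502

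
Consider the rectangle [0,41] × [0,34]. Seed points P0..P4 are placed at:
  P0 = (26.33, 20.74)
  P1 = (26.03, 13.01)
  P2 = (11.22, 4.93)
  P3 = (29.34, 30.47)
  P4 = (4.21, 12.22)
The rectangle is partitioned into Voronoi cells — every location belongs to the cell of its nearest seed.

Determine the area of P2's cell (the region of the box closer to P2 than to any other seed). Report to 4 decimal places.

Area of P2's cell: 192.0316

1. box [0,41]×[0,34]: [(0, 0) (41, 0) (41, 34) (0, 34)]
2. ⊥bis P2·P0 via (18.775,12.835): [(0, 30.7787) (0, 0) (32.2046, 0)]  |A|=495.6083
3. ⊥bis P2·P1 via (18.625,8.97): [(14.0555, 17.3456) (0, 30.7787) (0, 0) (23.5188, 0)]  |A|=420.2785
4. ⊥bis P2·P3 via (20.28,17.7): [(14.0555, 17.3456) (0, 30.7787) (0, 0) (23.5188, 0)]  |A|=420.2785
5. ⊥bis P2·P4 via (7.715,8.575): [(15.0122, 15.5919) (0, 1.1563) (0, 0) (23.5188, 0)]  |A|=192.0316
6. canonical 4-gon: [(15.0122, 15.5919) (0, 1.1563) (0, 0) (23.5188, 0)]
7. shoelace: 192.0316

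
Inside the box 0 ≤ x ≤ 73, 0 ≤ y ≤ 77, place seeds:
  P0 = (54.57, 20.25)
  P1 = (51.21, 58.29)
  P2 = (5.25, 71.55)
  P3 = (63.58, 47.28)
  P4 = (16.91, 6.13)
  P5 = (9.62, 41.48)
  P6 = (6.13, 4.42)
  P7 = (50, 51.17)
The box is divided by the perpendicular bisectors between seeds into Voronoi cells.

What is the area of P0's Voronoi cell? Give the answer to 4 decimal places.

1. box [0,73]×[0,77]: [(0, 0) (73, 0) (73, 77) (0, 77)]
2. ⊥bis P0·P1 via (52.89,39.27): [(0, 34.5983) (0, 0) (73, 0) (73, 41.0463)]  |A|=2761.0281
3. ⊥bis P0·P2 via (29.91,45.9): [(19.9913, 36.3641) (0, 17.1444) (0, 0) (73, 0) (73, 41.0463)]  |A|=2586.565
4. ⊥bis P0·P3 via (59.075,33.765): [(44.7239, 38.5487) (19.9913, 36.3641) (0, 17.1444) (0, 0) (73, 0) (73, 29.1233)]  |A|=2417.9978
5. ⊥bis P0·P4 via (35.74,13.19): [(44.7239, 38.5487) (26.8249, 36.9677) (40.6854, 0) (73, 0) (73, 29.1233)]  |A|=1376.3891
6. ⊥bis P0·P5 via (32.095,30.865): [(44.7239, 38.5487) (35.3322, 37.7192) (30.4327, 27.3454) (40.6854, 0) (73, 0) (73, 29.1233)]  |A|=1334.1035
7. ⊥bis P0·P6 via (30.35,12.335): [(44.7239, 38.5487) (35.3322, 37.7192) (30.4327, 27.3454) (40.6854, 0) (73, 0) (73, 29.1233)]  |A|=1334.1035
8. ⊥bis P0·P7 via (52.285,35.71): [(52.9466, 35.8078) (33.0399, 32.8656) (30.4327, 27.3454) (40.6854, 0) (73, 0) (73, 29.1233)]  |A|=1272.8847
9. canonical 6-gon: [(52.9466, 35.8078) (33.0399, 32.8656) (30.4327, 27.3454) (40.6854, 0) (73, 0) (73, 29.1233)]
10. shoelace: 1272.8847

Area of P0's cell: 1272.8847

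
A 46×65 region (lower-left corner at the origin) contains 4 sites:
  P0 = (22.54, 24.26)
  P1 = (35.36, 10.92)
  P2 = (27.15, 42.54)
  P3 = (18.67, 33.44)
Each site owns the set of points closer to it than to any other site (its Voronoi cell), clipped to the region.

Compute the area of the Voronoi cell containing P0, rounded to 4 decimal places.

Area of P0's cell: 689.3809

1. box [0,46]×[0,65]: [(0, 0) (46, 0) (46, 65) (0, 65)]
2. ⊥bis P0·P1 via (28.95,17.59): [(0, 0) (10.6465, 0) (46, 33.9754) (46, 65) (0, 65)]  |A|=2389.426
3. ⊥bis P0·P2 via (24.845,33.4): [(0, 39.6656) (0, 0) (10.6465, 0) (41.1283, 29.2936)]  |A|=971.6262
4. ⊥bis P0·P3 via (20.605,28.85): [(28.9452, 32.366) (0, 20.1636) (0, 0) (10.6465, 0) (41.1283, 29.2936)]  |A|=689.3809
5. canonical 5-gon: [(28.9452, 32.366) (0, 20.1636) (0, 0) (10.6465, 0) (41.1283, 29.2936)]
6. shoelace: 689.3809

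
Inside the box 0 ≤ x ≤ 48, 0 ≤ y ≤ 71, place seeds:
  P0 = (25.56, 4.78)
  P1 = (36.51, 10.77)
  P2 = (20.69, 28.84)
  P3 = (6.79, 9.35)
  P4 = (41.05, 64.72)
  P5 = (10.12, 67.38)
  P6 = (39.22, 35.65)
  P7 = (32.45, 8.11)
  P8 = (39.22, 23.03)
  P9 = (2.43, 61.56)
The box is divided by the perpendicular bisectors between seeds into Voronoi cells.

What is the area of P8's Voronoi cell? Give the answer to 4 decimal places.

Area of P8's cell: 234.8686

1. box [0,48]×[0,71]: [(0, 0) (48, 0) (48, 71) (0, 71)]
2. ⊥bis P8·P0 via (32.39,13.905): [(0, 38.1487) (48, 2.221) (48, 71) (0, 71)]  |A|=2439.1268
3. ⊥bis P8·P1 via (37.865,16.9): [(0, 38.1487) (24.4173, 19.8725) (48, 14.6597) (48, 71) (0, 71)]  |A|=2292.4575
4. ⊥bis P8·P2 via (29.955,25.935): [(27.8184, 19.1207) (48, 14.6597) (48, 71) (44.0849, 71)]  |A|=670.0734
5. ⊥bis P8·P3 via (23.005,16.19): [(27.8184, 19.1207) (48, 14.6597) (48, 71) (44.0849, 71)]  |A|=670.0734
6. ⊥bis P8·P4 via (40.135,43.875): [(35.6418, 44.0722) (27.8184, 19.1207) (48, 14.6597) (48, 43.5298)]  |A|=447.6207
7. ⊥bis P8·P5 via (24.67,45.205): [(35.6418, 44.0722) (27.8184, 19.1207) (48, 14.6597) (48, 43.5298)]  |A|=447.6207
8. ⊥bis P8·P6 via (39.22,29.34): [(31.0226, 29.34) (27.8184, 19.1207) (48, 14.6597) (48, 29.34)]  |A|=234.8838
9. ⊥bis P8·P7 via (35.835,15.57): [(31.0226, 29.34) (27.8422, 19.1967) (28.1915, 19.0383) (48, 14.6597) (48, 29.34)]  |A|=234.8686
10. ⊥bis P8·P9 via (20.825,42.295): [(31.0226, 29.34) (27.8422, 19.1967) (28.1915, 19.0383) (48, 14.6597) (48, 29.34)]  |A|=234.8686
11. canonical 5-gon: [(31.0226, 29.34) (27.8422, 19.1967) (28.1915, 19.0383) (48, 14.6597) (48, 29.34)]
12. shoelace: 234.8686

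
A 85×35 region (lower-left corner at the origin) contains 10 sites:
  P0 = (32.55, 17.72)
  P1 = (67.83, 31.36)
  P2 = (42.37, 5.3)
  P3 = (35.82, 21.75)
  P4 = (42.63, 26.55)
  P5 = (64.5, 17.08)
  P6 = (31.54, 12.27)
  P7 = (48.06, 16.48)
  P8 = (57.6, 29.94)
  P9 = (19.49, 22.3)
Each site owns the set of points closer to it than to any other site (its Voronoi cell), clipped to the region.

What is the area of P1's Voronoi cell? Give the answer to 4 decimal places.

Area of P1's cell: 279.2515

1. box [0,85]×[0,35]: [(0, 0) (85, 0) (85, 35) (0, 35)]
2. ⊥bis P1·P0 via (50.19,24.54): [(59.6777, 0) (85, 0) (85, 35) (46.1459, 35)]  |A|=1123.0865
3. ⊥bis P1·P2 via (55.1,18.33): [(51.0679, 22.2692) (73.862, 0) (85, 0) (85, 35) (46.1459, 35)]  |A|=965.1499
4. ⊥bis P1·P3 via (51.825,26.555): [(53.9599, 19.4439) (73.862, 0) (85, 0) (85, 35) (49.2897, 35)]  |A|=929.2426
5. ⊥bis P1·P4 via (55.23,28.955): [(57.7527, 15.7384) (73.862, 0) (85, 0) (85, 35) (54.0762, 35)]  |A|=862.2966
6. ⊥bis P1·P5 via (66.165,24.22): [(55.6665, 26.6682) (85, 19.8278) (85, 35) (54.0762, 35)]  |A|=351.3527
7. ⊥bis P1·P6 via (49.685,21.815): [(55.6665, 26.6682) (85, 19.8278) (85, 35) (54.0762, 35)]  |A|=351.3527
8. ⊥bis P1·P7 via (57.945,23.92): [(55.5951, 27.0421) (55.9213, 26.6088) (85, 19.8278) (85, 35) (54.0762, 35)]  |A|=351.3072
9. ⊥bis P1·P8 via (62.715,30.65): [(63.522, 24.8363) (85, 19.8278) (85, 35) (62.1112, 35)]  |A|=279.2515
10. ⊥bis P1·P9 via (43.66,26.83): [(63.522, 24.8363) (85, 19.8278) (85, 35) (62.1112, 35)]  |A|=279.2515
11. canonical 4-gon: [(63.522, 24.8363) (85, 19.8278) (85, 35) (62.1112, 35)]
12. shoelace: 279.2515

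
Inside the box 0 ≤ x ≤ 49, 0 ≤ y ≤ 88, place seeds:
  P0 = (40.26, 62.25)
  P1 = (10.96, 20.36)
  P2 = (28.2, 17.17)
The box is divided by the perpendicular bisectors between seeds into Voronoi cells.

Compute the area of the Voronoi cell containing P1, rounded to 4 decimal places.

Area of P1's cell: 1051.4825

1. box [0,49]×[0,88]: [(0, 0) (49, 0) (49, 88) (0, 88)]
2. ⊥bis P1·P0 via (25.61,41.305): [(0, 59.2179) (0, 0) (49, 0) (49, 24.9448)]  |A|=2061.9881
3. ⊥bis P1·P2 via (19.58,18.765): [(23.9637, 42.4565) (0, 59.2179) (0, 0) (16.1078, 0)]  |A|=1051.4825
4. canonical 4-gon: [(23.9637, 42.4565) (0, 59.2179) (0, 0) (16.1078, 0)]
5. shoelace: 1051.4825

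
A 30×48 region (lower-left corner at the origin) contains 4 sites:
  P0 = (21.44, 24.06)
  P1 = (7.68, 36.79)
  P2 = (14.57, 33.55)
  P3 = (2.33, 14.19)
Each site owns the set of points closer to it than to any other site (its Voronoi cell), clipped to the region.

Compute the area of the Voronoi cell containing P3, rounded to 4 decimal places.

Area of P3's cell: 386.3129

1. box [0,30]×[0,48]: [(0, 0) (30, 0) (30, 48) (0, 48)]
2. ⊥bis P3·P0 via (11.885,19.125): [(0, 42.1364) (0, 0) (21.7627, 0)]  |A|=458.5017
3. ⊥bis P3·P1 via (5.005,25.49): [(9.098, 24.5211) (0, 26.6748) (0, 0) (21.7627, 0)]  |A|=388.1669
4. ⊥bis P3·P2 via (8.45,23.87): [(9.9115, 22.946) (6.4159, 25.156) (0, 26.6748) (0, 0) (21.7627, 0)]  |A|=386.3129
5. canonical 5-gon: [(9.9115, 22.946) (6.4159, 25.156) (0, 26.6748) (0, 0) (21.7627, 0)]
6. shoelace: 386.3129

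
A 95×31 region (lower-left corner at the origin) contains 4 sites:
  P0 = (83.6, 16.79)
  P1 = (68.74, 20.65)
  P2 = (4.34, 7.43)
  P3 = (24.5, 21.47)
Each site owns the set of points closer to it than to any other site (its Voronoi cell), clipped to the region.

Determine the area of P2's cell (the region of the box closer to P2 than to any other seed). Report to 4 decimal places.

1. box [0,95]×[0,31]: [(0, 0) (95, 0) (95, 31) (0, 31)]
2. ⊥bis P2·P0 via (43.97,12.11): [(0, 0) (45.4001, 0) (41.7392, 31) (0, 31)]  |A|=1350.6597
3. ⊥bis P2·P1 via (36.54,14.04): [(0, 0) (39.4221, 0) (33.0585, 31) (0, 31)]  |A|=1123.449
4. ⊥bis P2·P3 via (14.42,14.45): [(0, 0) (24.4834, 0) (2.8941, 31) (0, 31)]  |A|=424.3513
5. canonical 4-gon: [(0, 0) (24.4834, 0) (2.8941, 31) (0, 31)]
6. shoelace: 424.3513

Area of P2's cell: 424.3513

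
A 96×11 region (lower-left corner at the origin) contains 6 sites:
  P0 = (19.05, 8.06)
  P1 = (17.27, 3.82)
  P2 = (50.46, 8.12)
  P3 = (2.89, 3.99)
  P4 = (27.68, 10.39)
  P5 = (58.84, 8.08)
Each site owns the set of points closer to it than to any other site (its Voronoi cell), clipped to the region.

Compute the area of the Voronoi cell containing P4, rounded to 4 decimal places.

1. box [0,96]×[0,11]: [(0, 0) (96, 0) (96, 11) (0, 11)]
2. ⊥bis P4·P0 via (23.365,9.225): [(25.8556, 0) (96, 0) (96, 11) (22.8858, 11)]  |A|=787.9222
3. ⊥bis P4·P1 via (22.475,7.105): [(25.0307, 3.0556) (26.9591, 0) (96, 0) (96, 11) (22.8858, 11)]  |A|=786.2363
4. ⊥bis P4·P2 via (39.07,9.255): [(25.0307, 3.0556) (26.9591, 0) (38.1478, 0) (39.2439, 11) (22.8858, 11)]  |A|=155.8903
5. ⊥bis P4·P3 via (15.285,7.19): [(25.0307, 3.0556) (26.9591, 0) (38.1478, 0) (39.2439, 11) (22.8858, 11)]  |A|=155.8903
6. ⊥bis P4·P5 via (43.26,9.235): [(25.0307, 3.0556) (26.9591, 0) (38.1478, 0) (39.2439, 11) (22.8858, 11)]  |A|=155.8903
7. canonical 5-gon: [(25.0307, 3.0556) (26.9591, 0) (38.1478, 0) (39.2439, 11) (22.8858, 11)]
8. shoelace: 155.8903

Area of P4's cell: 155.8903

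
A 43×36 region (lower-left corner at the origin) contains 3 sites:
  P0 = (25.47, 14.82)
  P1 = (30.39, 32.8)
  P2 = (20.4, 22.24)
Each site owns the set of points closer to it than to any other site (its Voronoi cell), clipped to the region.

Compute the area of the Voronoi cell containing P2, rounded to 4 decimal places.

1. box [0,43]×[0,36]: [(0, 0) (43, 0) (43, 36) (0, 36)]
2. ⊥bis P2·P0 via (22.935,18.53): [(0, 2.8588) (43, 32.2402) (43, 36) (0, 36)]  |A|=793.3723
3. ⊥bis P2·P1 via (25.395,27.52): [(0, 2.8588) (29.881, 23.2761) (16.4312, 36) (0, 36)]  |A|=599.6806
4. canonical 4-gon: [(0, 2.8588) (29.881, 23.2761) (16.4312, 36) (0, 36)]
5. shoelace: 599.6806

Area of P2's cell: 599.6806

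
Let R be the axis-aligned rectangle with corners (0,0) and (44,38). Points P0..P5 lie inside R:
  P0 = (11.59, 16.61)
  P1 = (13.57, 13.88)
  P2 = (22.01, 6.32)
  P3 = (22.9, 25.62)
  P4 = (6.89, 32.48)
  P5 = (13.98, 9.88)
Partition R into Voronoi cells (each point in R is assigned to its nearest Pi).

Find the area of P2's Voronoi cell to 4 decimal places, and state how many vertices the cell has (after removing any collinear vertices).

Area of P2's cell: 402.7160 (5 vertices)

1. box [0,44]×[0,38]: [(0, 0) (44, 0) (44, 38) (0, 38)]
2. ⊥bis P2·P0 via (16.8,11.465): [(5.478, 0) (44, 0) (44, 38) (43.0039, 38)]  |A|=750.8423
3. ⊥bis P2·P1 via (17.79,10.1): [(40.6053, 35.571) (8.7431, 0) (44, 0) (44, 38) (43.0039, 38)]  |A|=692.7718
4. ⊥bis P2·P3 via (22.455,15.97): [(23.0244, 15.9437) (8.7431, 0) (44, 0) (44, 14.9765)]  |A|=438.1336
5. ⊥bis P2·P4 via (14.45,19.4): [(23.0244, 15.9437) (8.7431, 0) (44, 0) (44, 14.9765)]  |A|=438.1336
6. ⊥bis P2·P5 via (17.995,8.1): [(23.0244, 15.9437) (19.9515, 12.5131) (14.404, 0) (44, 0) (44, 14.9765)]  |A|=402.716
7. canonical 5-gon: [(23.0244, 15.9437) (19.9515, 12.5131) (14.404, 0) (44, 0) (44, 14.9765)]
8. shoelace: 402.716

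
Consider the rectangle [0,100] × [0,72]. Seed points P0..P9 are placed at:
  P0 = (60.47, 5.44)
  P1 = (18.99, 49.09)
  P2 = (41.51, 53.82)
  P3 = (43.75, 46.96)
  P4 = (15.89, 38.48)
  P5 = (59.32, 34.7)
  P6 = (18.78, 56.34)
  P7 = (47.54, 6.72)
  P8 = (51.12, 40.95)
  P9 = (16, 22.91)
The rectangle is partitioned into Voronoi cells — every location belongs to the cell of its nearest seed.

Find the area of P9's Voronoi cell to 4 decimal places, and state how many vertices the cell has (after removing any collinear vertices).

Area of P9's cell: 967.2028 (6 vertices)

1. box [0,100]×[0,72]: [(0, 0) (100, 0) (100, 72) (0, 72)]
2. ⊥bis P9·P0 via (38.235,14.175): [(0, 0) (32.6664, 0) (60.9515, 72) (0, 72)]  |A|=3370.2431
3. ⊥bis P9·P1 via (17.495,36): [(0, 37.9981) (0, 0) (32.6664, 0) (45.5502, 32.7958)]  |A|=1401.0703
4. ⊥bis P9·P2 via (28.755,38.365): [(33.8894, 34.1276) (0, 37.9981) (0, 0) (32.6664, 0) (43.0903, 26.5341)]  |A|=1362.9239
5. ⊥bis P9·P3 via (29.875,34.935): [(30.2106, 34.5478) (0, 37.9981) (0, 0) (32.6664, 0) (41.2393, 21.8224)]  |A|=1313.1301
6. ⊥bis P9·P4 via (15.945,30.695): [(33.4425, 30.8186) (0, 30.5824) (0, 0) (32.6664, 0) (41.2393, 21.8224)]  |A|=1138.3753
7. ⊥bis P9·P5 via (37.66,28.805): [(38.7918, 24.6464) (33.4425, 30.8186) (0, 30.5824) (0, 0) (32.6664, 0) (40.2475, 19.2978)]  |A|=1133.8855
8. ⊥bis P9·P6 via (17.39,39.625): [(38.7918, 24.6464) (33.4425, 30.8186) (0, 30.5824) (0, 0) (32.6664, 0) (40.2475, 19.2978)]  |A|=1133.8855
9. ⊥bis P9·P7 via (31.77,14.815): [(37.5513, 26.0777) (33.4425, 30.8186) (0, 30.5824) (0, 0) (24.1652, 0)]  |A|=969.0501
10. ⊥bis P9·P8 via (33.56,31.93): [(37.0589, 25.1184) (35.1325, 28.8686) (33.4425, 30.8186) (0, 30.5824) (0, 0) (24.1652, 0)]  |A|=967.2028
11. canonical 6-gon: [(37.0589, 25.1184) (35.1325, 28.8686) (33.4425, 30.8186) (0, 30.5824) (0, 0) (24.1652, 0)]
12. shoelace: 967.2028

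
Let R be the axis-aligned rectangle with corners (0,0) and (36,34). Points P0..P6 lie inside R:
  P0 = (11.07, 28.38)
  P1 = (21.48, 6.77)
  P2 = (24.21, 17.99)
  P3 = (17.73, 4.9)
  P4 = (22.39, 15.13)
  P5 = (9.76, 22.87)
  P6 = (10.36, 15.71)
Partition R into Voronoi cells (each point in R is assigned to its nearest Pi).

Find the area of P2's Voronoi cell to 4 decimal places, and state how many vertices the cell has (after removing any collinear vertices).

1. box [0,36]×[0,34]: [(0, 0) (36, 0) (36, 34) (0, 34)]
2. ⊥bis P2·P0 via (17.64,23.185): [(0, 0.8761) (0, 0) (36, 0) (36, 34) (26.1916, 34)]  |A|=790.2161
3. ⊥bis P2·P1 via (22.845,12.38): [(11.3147, 15.1855) (36, 9.1792) (36, 34) (26.1916, 34)]  |A|=398.6251
4. ⊥bis P2·P3 via (20.97,11.445): [(11.9052, 15.9324) (15.4431, 14.181) (36, 9.1792) (36, 34) (26.1916, 34)]  |A|=396.7868
5. ⊥bis P2·P4 via (23.3,16.56): [(16.0497, 21.1738) (34.2165, 9.6131) (36, 9.1792) (36, 34) (26.1916, 34)]  |A|=316.8608
6. ⊥bis P2·P5 via (16.985,20.43): [(18.1207, 23.793) (17.0263, 20.5523) (34.2165, 9.6131) (36, 9.1792) (36, 34) (26.1916, 34)]  |A|=314.9384
7. ⊥bis P2·P6 via (17.285,16.85): [(18.1207, 23.793) (17.0263, 20.5523) (34.2165, 9.6131) (36, 9.1792) (36, 34) (26.1916, 34)]  |A|=314.9384
8. canonical 6-gon: [(18.1207, 23.793) (17.0263, 20.5523) (34.2165, 9.6131) (36, 9.1792) (36, 34) (26.1916, 34)]
9. shoelace: 314.9384

Area of P2's cell: 314.9384 (6 vertices)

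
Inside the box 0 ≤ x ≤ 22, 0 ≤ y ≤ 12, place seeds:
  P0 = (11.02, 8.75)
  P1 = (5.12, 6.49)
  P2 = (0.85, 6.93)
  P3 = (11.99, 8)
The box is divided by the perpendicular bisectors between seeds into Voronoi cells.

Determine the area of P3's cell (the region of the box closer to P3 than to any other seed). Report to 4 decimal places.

1. box [0,22]×[0,12]: [(0, 0) (22, 0) (22, 12) (0, 12)]
2. ⊥bis P3·P0 via (11.505,8.375): [(5.0295, 0) (22, 0) (22, 12) (14.3078, 12)]  |A|=147.9761
3. ⊥bis P3·P1 via (8.555,7.245): [(9.0146, 5.1541) (10.1474, 0) (22, 0) (22, 12) (14.3078, 12)]  |A|=134.787
4. ⊥bis P3·P2 via (6.42,7.465): [(9.0146, 5.1541) (10.1474, 0) (22, 0) (22, 12) (14.3078, 12)]  |A|=134.787
5. canonical 5-gon: [(9.0146, 5.1541) (10.1474, 0) (22, 0) (22, 12) (14.3078, 12)]
6. shoelace: 134.787

Area of P3's cell: 134.7870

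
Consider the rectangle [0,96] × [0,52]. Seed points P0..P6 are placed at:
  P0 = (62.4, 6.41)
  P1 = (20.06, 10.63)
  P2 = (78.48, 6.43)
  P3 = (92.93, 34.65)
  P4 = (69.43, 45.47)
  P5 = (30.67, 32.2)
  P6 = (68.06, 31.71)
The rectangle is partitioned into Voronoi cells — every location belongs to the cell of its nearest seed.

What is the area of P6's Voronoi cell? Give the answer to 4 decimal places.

1. box [0,96]×[0,52]: [(0, 0) (96, 0) (96, 52) (0, 52)]
2. ⊥bis P6·P0 via (65.23,19.06): [(0, 33.653) (96, 12.1763) (96, 52) (0, 52)]  |A|=2792.1968
3. ⊥bis P6·P1 via (44.06,21.17): [(42.7811, 24.0822) (96, 12.1763) (96, 52) (30.5205, 52)]  |A|=1973.7108
4. ⊥bis P6·P2 via (73.27,19.07): [(42.7811, 24.0822) (70.4257, 17.8976) (96, 28.4389) (96, 52) (30.5205, 52)]  |A|=1765.758
5. ⊥bis P6·P3 via (80.495,33.18): [(42.7811, 24.0822) (70.4257, 17.8976) (81.7498, 22.5652) (78.2702, 52) (30.5205, 52)]  |A|=1336.9471
6. ⊥bis P6·P4 via (68.745,38.59): [(34.9312, 41.9566) (42.7811, 24.0822) (70.4257, 17.8976) (81.7498, 22.5652) (79.9878, 37.4706)]  |A|=773.6937
7. ⊥bis P6·P5 via (49.365,31.955): [(49.4771, 40.5084) (49.2429, 22.6366) (70.4257, 17.8976) (81.7498, 22.5652) (79.9878, 37.4706)]  |A|=591.4666
8. canonical 5-gon: [(49.4771, 40.5084) (49.2429, 22.6366) (70.4257, 17.8976) (81.7498, 22.5652) (79.9878, 37.4706)]
9. shoelace: 591.4666

Area of P6's cell: 591.4666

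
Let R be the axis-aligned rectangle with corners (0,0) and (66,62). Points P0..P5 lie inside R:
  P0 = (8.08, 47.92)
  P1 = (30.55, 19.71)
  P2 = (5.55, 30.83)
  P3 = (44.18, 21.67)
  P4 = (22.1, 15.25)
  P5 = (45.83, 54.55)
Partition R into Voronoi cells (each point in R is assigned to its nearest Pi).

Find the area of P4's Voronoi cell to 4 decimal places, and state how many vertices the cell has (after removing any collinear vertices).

Area of P4's cell: 608.6291 (4 vertices)

1. box [0,66]×[0,62]: [(0, 0) (66, 0) (66, 62) (0, 62)]
2. ⊥bis P4·P0 via (15.09,31.585): [(0, 25.1093) (0, 0) (66, 0) (66, 53.4325)]  |A|=2591.8791
3. ⊥bis P4·P1 via (26.325,17.48): [(18.1803, 32.9112) (0, 25.1093) (0, 0) (35.5511, 0)]  |A|=813.2612
4. ⊥bis P4·P2 via (13.825,23.04): [(19.954, 29.5506) (0, 8.3543) (0, 0) (35.5511, 0)]  |A|=608.6291
5. ⊥bis P4·P3 via (33.14,18.46): [(19.954, 29.5506) (0, 8.3543) (0, 0) (35.5511, 0)]  |A|=608.6291
6. ⊥bis P4·P5 via (33.965,34.9): [(19.954, 29.5506) (0, 8.3543) (0, 0) (35.5511, 0)]  |A|=608.6291
7. canonical 4-gon: [(19.954, 29.5506) (0, 8.3543) (0, 0) (35.5511, 0)]
8. shoelace: 608.6291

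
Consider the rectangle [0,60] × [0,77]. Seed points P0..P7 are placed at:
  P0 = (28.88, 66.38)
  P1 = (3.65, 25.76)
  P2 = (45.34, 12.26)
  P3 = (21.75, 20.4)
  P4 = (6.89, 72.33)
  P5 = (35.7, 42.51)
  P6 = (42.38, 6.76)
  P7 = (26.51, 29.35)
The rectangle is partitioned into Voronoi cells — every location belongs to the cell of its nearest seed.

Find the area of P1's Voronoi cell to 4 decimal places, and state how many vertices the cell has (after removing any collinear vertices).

1. box [0,60]×[0,77]: [(0, 0) (60, 0) (60, 77) (0, 77)]
2. ⊥bis P1·P0 via (16.265,46.07): [(0, 56.1726) (0, 0) (60, 0) (60, 18.9052)]  |A|=2252.3329
3. ⊥bis P1·P2 via (24.495,19.01): [(30.4121, 37.2829) (0, 56.1726) (0, 0) (18.3392, 0)]  |A|=1196.0325
4. ⊥bis P1·P3 via (12.7,23.08): [(19.0042, 44.3686) (0, 56.1726) (0, 0) (5.8653, 0)]  |A|=663.8752
5. ⊥bis P1·P4 via (5.27,49.045): [(19.0042, 44.3686) (12.258, 48.5588) (0, 49.4116) (0, 0) (5.8653, 0)]  |A|=622.4375
6. ⊥bis P1·P5 via (19.675,34.135): [(17.3124, 38.6556) (12.1322, 48.5676) (0, 49.4116) (0, 0) (5.8653, 0)]  |A|=599.0217
7. ⊥bis P1·P6 via (23.015,16.26): [(17.3124, 38.6556) (12.1322, 48.5676) (0, 49.4116) (0, 0) (5.8653, 0)]  |A|=599.0217
8. ⊥bis P1·P7 via (15.08,27.555): [(14.7145, 29.8826) (11.7762, 48.5923) (0, 49.4116) (0, 0) (5.8653, 0)]  |A|=560.1292
9. canonical 5-gon: [(14.7145, 29.8826) (11.7762, 48.5923) (0, 49.4116) (0, 0) (5.8653, 0)]
10. shoelace: 560.1292

Area of P1's cell: 560.1292 (5 vertices)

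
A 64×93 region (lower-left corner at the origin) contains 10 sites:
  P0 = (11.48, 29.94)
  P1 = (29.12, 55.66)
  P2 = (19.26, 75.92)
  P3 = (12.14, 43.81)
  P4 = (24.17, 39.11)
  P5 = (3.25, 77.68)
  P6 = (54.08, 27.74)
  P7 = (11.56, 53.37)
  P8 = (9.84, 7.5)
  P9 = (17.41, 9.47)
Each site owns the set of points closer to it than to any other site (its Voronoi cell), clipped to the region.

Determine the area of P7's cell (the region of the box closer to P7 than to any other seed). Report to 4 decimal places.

Area of P7's cell: 327.0779

1. box [0,64]×[0,93]: [(0, 0) (64, 0) (64, 93) (0, 93)]
2. ⊥bis P7·P0 via (11.52,41.655): [(0, 41.6943) (64, 41.4758) (64, 93) (0, 93)]  |A|=3290.5554
3. ⊥bis P7·P1 via (20.34,54.515): [(0, 41.6943) (22.0217, 41.6191) (15.3212, 93) (0, 93)]  |A|=958.5277
4. ⊥bis P7·P2 via (15.41,64.645): [(0, 69.907) (0, 41.6943) (22.0217, 41.6191) (19.1871, 63.3552)]  |A|=509.8867
5. ⊥bis P7·P3 via (11.85,48.59): [(0, 69.907) (0, 47.8711) (21.04, 49.1476) (19.1871, 63.3552)]  |A|=362.0501
6. ⊥bis P7·P4 via (17.865,46.24): [(0, 69.907) (0, 47.8711) (21.04, 49.1476) (19.1871, 63.3552)]  |A|=362.0501
7. ⊥bis P7·P5 via (7.405,65.525): [(10.1175, 66.4522) (0, 62.9937) (0, 47.8711) (21.04, 49.1476) (19.1871, 63.3552)]  |A|=327.0779
8. ⊥bis P7·P6 via (32.82,40.555): [(10.1175, 66.4522) (0, 62.9937) (0, 47.8711) (21.04, 49.1476) (19.1871, 63.3552)]  |A|=327.0779
9. ⊥bis P7·P8 via (10.7,30.435): [(10.1175, 66.4522) (0, 62.9937) (0, 47.8711) (21.04, 49.1476) (19.1871, 63.3552)]  |A|=327.0779
10. ⊥bis P7·P9 via (14.485,31.42): [(10.1175, 66.4522) (0, 62.9937) (0, 47.8711) (21.04, 49.1476) (19.1871, 63.3552)]  |A|=327.0779
11. canonical 5-gon: [(10.1175, 66.4522) (0, 62.9937) (0, 47.8711) (21.04, 49.1476) (19.1871, 63.3552)]
12. shoelace: 327.0779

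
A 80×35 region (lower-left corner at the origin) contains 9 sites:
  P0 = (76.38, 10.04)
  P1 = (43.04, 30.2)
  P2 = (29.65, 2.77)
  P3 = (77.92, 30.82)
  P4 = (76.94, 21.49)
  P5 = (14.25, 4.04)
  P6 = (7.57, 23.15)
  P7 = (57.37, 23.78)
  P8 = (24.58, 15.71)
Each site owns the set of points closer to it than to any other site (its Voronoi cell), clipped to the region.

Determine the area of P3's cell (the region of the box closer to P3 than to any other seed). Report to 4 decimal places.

1. box [0,80]×[0,35]: [(0, 0) (80, 0) (80, 35) (0, 35)]
2. ⊥bis P3·P0 via (77.15,20.43): [(0, 26.1476) (80, 20.2188) (80, 35) (0, 35)]  |A|=945.3459
3. ⊥bis P3·P1 via (60.48,30.51): [(60.6374, 21.6537) (80, 20.2188) (80, 35) (60.4002, 35)]  |A|=273.8933
4. ⊥bis P3·P2 via (53.785,16.795): [(60.6374, 21.6537) (80, 20.2188) (80, 35) (60.4002, 35)]  |A|=273.8933
5. ⊥bis P3·P4 via (77.43,26.155): [(60.5258, 27.9306) (80, 25.8851) (80, 35) (60.4002, 35)]  |A|=158.0327
6. ⊥bis P3·P5 via (46.085,17.43): [(60.5258, 27.9306) (80, 25.8851) (80, 35) (60.4002, 35)]  |A|=158.0327
7. ⊥bis P3·P6 via (42.745,26.985): [(60.5258, 27.9306) (80, 25.8851) (80, 35) (60.4002, 35)]  |A|=158.0327
8. ⊥bis P3·P7 via (67.645,27.3): [(67.6867, 27.1784) (80, 25.8851) (80, 35) (65.0071, 35)]  |A|=114.7517
9. ⊥bis P3·P8 via (51.25,23.265): [(67.6867, 27.1784) (80, 25.8851) (80, 35) (65.0071, 35)]  |A|=114.7517
10. canonical 4-gon: [(67.6867, 27.1784) (80, 25.8851) (80, 35) (65.0071, 35)]
11. shoelace: 114.7517

Area of P3's cell: 114.7517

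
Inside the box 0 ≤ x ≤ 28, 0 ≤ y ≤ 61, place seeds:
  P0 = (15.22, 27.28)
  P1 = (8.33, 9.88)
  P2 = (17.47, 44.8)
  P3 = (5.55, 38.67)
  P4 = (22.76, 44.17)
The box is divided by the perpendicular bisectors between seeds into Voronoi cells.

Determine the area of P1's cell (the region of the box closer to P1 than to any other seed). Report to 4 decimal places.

1. box [0,28]×[0,61]: [(0, 0) (28, 0) (28, 61) (0, 61)]
2. ⊥bis P1·P0 via (11.775,18.58): [(0, 23.2426) (0, 0) (28, 0) (28, 12.1553)]  |A|=495.5706
3. ⊥bis P1·P2 via (12.9,27.34): [(0, 23.2426) (0, 0) (28, 0) (28, 12.1553)]  |A|=495.5706
4. ⊥bis P1·P3 via (6.94,24.275): [(0, 23.2426) (0, 0) (28, 0) (28, 12.1553)]  |A|=495.5706
5. ⊥bis P1·P4 via (15.545,27.025): [(0, 23.2426) (0, 0) (28, 0) (28, 12.1553)]  |A|=495.5706
6. canonical 4-gon: [(0, 23.2426) (0, 0) (28, 0) (28, 12.1553)]
7. shoelace: 495.5706

Area of P1's cell: 495.5706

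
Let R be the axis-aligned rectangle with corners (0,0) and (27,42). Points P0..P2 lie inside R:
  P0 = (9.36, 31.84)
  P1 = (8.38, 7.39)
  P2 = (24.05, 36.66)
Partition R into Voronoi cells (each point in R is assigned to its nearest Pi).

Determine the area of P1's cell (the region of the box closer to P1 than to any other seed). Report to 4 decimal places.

1. box [0,27]×[0,42]: [(0, 0) (27, 0) (27, 42) (0, 42)]
2. ⊥bis P1·P0 via (8.87,19.615): [(0, 19.9705) (0, 0) (27, 0) (27, 18.8883)]  |A|=524.5944
3. ⊥bis P1·P2 via (16.215,22.025): [(21.6754, 19.1017) (0, 19.9705) (0, 0) (27, 0) (27, 16.2511)]  |A|=517.5734
4. canonical 5-gon: [(21.6754, 19.1017) (0, 19.9705) (0, 0) (27, 0) (27, 16.2511)]
5. shoelace: 517.5734

Area of P1's cell: 517.5734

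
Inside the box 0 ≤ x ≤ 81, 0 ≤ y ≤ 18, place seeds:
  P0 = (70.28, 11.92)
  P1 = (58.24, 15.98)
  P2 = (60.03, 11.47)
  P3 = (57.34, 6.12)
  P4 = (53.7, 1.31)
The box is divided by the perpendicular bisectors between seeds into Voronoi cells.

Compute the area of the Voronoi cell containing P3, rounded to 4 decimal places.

1. box [0,81]×[0,18]: [(0, 0) (81, 0) (81, 18) (0, 18)]
2. ⊥bis P3·P0 via (63.81,9.02): [(0, 0) (67.853, 0) (59.785, 18) (0, 18)]  |A|=1148.7414
3. ⊥bis P3·P1 via (57.79,11.05): [(0, 16.3249) (0, 0) (67.853, 0) (63.1181, 10.5637)]  |A|=873.5878
4. ⊥bis P3·P2 via (58.685,8.795): [(53.4039, 11.4504) (0, 16.3249) (0, 0) (67.853, 0) (65.4312, 5.403)]  |A|=849.5473
5. ⊥bis P3·P4 via (55.52,3.715): [(53.4039, 11.4504) (44.1865, 12.2917) (60.4291, 0) (67.853, 0) (65.4312, 5.403)]  |A|=117.4879
6. canonical 5-gon: [(53.4039, 11.4504) (44.1865, 12.2917) (60.4291, 0) (67.853, 0) (65.4312, 5.403)]
7. shoelace: 117.4879

Area of P3's cell: 117.4879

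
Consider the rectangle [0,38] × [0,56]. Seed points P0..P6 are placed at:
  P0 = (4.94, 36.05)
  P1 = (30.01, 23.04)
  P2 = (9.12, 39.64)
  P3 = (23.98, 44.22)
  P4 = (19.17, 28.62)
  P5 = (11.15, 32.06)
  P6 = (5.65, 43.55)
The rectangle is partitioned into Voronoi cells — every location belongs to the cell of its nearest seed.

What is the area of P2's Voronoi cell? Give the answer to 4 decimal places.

Area of P2's cell: 83.1245

1. box [0,38]×[0,56]: [(0, 0) (38, 0) (38, 56) (0, 56)]
2. ⊥bis P2·P0 via (7.03,37.845): [(0, 46.0303) (38, 1.7852) (38, 56) (0, 56)]  |A|=1219.5042
3. ⊥bis P2·P1 via (19.565,31.34): [(0, 46.0303) (16.2258, 27.1379) (38, 54.5392) (38, 56) (0, 56)]  |A|=645.1669
4. ⊥bis P2·P3 via (16.55,41.93): [(0, 46.0303) (16.2258, 27.1379) (19.7444, 31.5657) (12.2135, 56) (0, 56)]  |A|=316.7958
5. ⊥bis P2·P4 via (14.145,34.13): [(0, 46.0303) (11.9443, 32.123) (17.8989, 37.5535) (12.2135, 56) (0, 56)]  |A|=275.7086
6. ⊥bis P2·P5 via (10.135,35.85): [(0, 46.0303) (9.0036, 35.547) (17.7919, 37.9006) (12.2135, 56) (0, 56)]  |A|=255.8786
7. ⊥bis P2·P6 via (7.385,41.595): [(5.3559, 39.7942) (9.0036, 35.547) (17.7919, 37.9006) (14.6626, 48.0537)]  |A|=83.1245
8. canonical 4-gon: [(5.3559, 39.7942) (9.0036, 35.547) (17.7919, 37.9006) (14.6626, 48.0537)]
9. shoelace: 83.1245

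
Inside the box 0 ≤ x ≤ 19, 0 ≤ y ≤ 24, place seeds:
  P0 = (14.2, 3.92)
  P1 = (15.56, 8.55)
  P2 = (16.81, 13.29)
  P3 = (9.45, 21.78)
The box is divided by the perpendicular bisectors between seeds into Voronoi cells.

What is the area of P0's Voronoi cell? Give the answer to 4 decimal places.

Area of P0's cell: 147.7659

1. box [0,19]×[0,24]: [(0, 0) (19, 0) (19, 24) (0, 24)]
2. ⊥bis P0·P1 via (14.88,6.235): [(0, 10.6058) (0, 0) (19, 0) (19, 5.0248)]  |A|=148.4907
3. ⊥bis P0·P2 via (15.505,8.605): [(0, 10.6058) (0, 0) (19, 0) (19, 5.0248)]  |A|=148.4907
4. ⊥bis P0·P3 via (11.825,12.85): [(1.6094, 10.1331) (0, 9.7051) (0, 0) (19, 0) (19, 5.0248)]  |A|=147.7659
5. canonical 5-gon: [(1.6094, 10.1331) (0, 9.7051) (0, 0) (19, 0) (19, 5.0248)]
6. shoelace: 147.7659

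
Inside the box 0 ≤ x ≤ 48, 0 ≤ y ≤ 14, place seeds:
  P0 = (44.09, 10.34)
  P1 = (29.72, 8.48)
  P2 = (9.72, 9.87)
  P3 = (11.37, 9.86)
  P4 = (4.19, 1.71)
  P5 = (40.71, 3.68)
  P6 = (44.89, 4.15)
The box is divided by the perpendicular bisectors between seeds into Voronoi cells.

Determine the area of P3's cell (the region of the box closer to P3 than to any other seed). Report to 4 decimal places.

1. box [0,48]×[0,14]: [(0, 0) (48, 0) (48, 14) (0, 14)]
2. ⊥bis P3·P0 via (27.73,10.1): [(0, 0) (27.8782, 0) (27.6728, 14) (0, 14)]  |A|=388.8567
3. ⊥bis P3·P1 via (20.545,9.17): [(0, 0) (19.8554, 0) (20.9082, 14) (0, 14)]  |A|=285.3453
4. ⊥bis P3·P2 via (10.545,9.865): [(10.4852, 0) (19.8554, 0) (20.9082, 14) (10.5701, 14)]  |A|=137.9584
5. ⊥bis P3·P4 via (7.78,5.785): [(10.5057, 3.3837) (14.3465, 0) (19.8554, 0) (20.9082, 14) (10.5701, 14)]  |A|=131.4256
6. ⊥bis P3·P5 via (26.04,6.77): [(10.5057, 3.3837) (14.3465, 0) (19.8554, 0) (20.9082, 14) (10.5701, 14)]  |A|=131.4256
7. ⊥bis P3·P6 via (28.13,7.005): [(10.5057, 3.3837) (14.3465, 0) (19.8554, 0) (20.9082, 14) (10.5701, 14)]  |A|=131.4256
8. canonical 5-gon: [(10.5057, 3.3837) (14.3465, 0) (19.8554, 0) (20.9082, 14) (10.5701, 14)]
9. shoelace: 131.4256

Area of P3's cell: 131.4256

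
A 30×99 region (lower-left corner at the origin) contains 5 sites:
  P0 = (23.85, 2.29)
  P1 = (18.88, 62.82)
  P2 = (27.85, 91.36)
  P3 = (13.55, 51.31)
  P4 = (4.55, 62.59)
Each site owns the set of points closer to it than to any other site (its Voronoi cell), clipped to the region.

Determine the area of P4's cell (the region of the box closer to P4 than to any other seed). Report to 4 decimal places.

1. box [0,30]×[0,99]: [(0, 0) (30, 0) (30, 99) (0, 99)]
2. ⊥bis P4·P0 via (14.2,32.44): [(0, 27.8951) (30, 37.497) (30, 99) (0, 99)]  |A|=1989.1184
3. ⊥bis P4·P1 via (11.715,62.705): [(0, 27.8951) (12.211, 31.8034) (11.1325, 99) (0, 99)]  |A|=808.1622
4. ⊥bis P4·P2 via (16.2,76.975): [(0, 90.0949) (0, 27.8951) (12.211, 31.8034) (11.4239, 80.843)]  |A|=656.2311
5. ⊥bis P4·P3 via (9.05,56.95): [(0, 90.0949) (0, 49.7293) (11.7725, 59.1222) (11.4239, 80.843)]  |A|=360.0578
6. canonical 4-gon: [(0, 90.0949) (0, 49.7293) (11.7725, 59.1222) (11.4239, 80.843)]
7. shoelace: 360.0578

Area of P4's cell: 360.0578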